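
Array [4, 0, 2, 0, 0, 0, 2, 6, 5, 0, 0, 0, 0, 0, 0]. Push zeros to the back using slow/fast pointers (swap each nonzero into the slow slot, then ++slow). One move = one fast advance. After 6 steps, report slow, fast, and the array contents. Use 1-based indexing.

(s=1,f=1) a[fast]=4≠0 swap→a[1]=4 → slow++,fast++
(s=2,f=2) a[fast]=0 → fast++
(s=2,f=3) a[fast]=2≠0 swap→a[2]=2 → slow++,fast++
(s=3,f=4) a[fast]=0 → fast++
(s=3,f=5) a[fast]=0 → fast++
(s=3,f=6) a[fast]=0 → fast++

slow=3, fast=7, a=[4, 2, 0, 0, 0, 0, 2, 6, 5, 0, 0, 0, 0, 0, 0]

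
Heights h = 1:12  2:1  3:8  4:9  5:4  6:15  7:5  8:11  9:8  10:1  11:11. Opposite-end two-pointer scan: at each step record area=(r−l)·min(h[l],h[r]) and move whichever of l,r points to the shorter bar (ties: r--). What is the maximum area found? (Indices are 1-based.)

l=1 r=11: min(12,11)*10=110 best=110 *, r--
l=1 r=10: min(12,1)*9=9 best=110, r--
l=1 r=9: min(12,8)*8=64 best=110, r--
l=1 r=8: min(12,11)*7=77 best=110, r--
l=1 r=7: min(12,5)*6=30 best=110, r--
l=1 r=6: min(12,15)*5=60 best=110, l++
l=2 r=6: min(1,15)*4=4 best=110, l++
l=3 r=6: min(8,15)*3=24 best=110, l++
l=4 r=6: min(9,15)*2=18 best=110, l++
l=5 r=6: min(4,15)*1=4 best=110, l++

max area = 110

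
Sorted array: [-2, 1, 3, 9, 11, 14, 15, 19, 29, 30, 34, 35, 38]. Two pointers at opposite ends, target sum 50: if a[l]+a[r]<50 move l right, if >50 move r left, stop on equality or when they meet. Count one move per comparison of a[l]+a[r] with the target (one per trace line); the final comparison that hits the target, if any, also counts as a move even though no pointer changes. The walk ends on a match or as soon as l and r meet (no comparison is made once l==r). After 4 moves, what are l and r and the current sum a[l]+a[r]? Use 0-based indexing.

l=4, r=12, sum=49

l=0 r=12: -2+38=36 <50, l++
l=1 r=12: 1+38=39 <50, l++
l=2 r=12: 3+38=41 <50, l++
l=3 r=12: 9+38=47 <50, l++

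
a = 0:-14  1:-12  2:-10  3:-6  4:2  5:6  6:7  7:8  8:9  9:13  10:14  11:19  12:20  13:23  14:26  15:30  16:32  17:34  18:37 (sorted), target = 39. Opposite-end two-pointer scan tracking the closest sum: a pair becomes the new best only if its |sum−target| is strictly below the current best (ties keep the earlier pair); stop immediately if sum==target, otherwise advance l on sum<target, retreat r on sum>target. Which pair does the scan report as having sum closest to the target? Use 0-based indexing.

pair (2, 37) with sum 39 (|Δ|=0)

l=0 r=18: -14+37=23 d=16 *, l++
l=1 r=18: -12+37=25 d=14 *, l++
l=2 r=18: -10+37=27 d=12 *, l++
l=3 r=18: -6+37=31 d=8 *, l++
l=4 r=18: 2+37=39 d=0 *, stop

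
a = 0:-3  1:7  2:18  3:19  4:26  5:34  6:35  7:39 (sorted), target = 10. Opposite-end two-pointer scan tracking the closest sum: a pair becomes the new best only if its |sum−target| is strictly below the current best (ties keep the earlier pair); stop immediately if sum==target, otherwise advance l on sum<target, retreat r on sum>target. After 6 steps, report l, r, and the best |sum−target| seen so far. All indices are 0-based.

l=0 r=7: -3+39=36 d=26 *, r--
l=0 r=6: -3+35=32 d=22 *, r--
l=0 r=5: -3+34=31 d=21 *, r--
l=0 r=4: -3+26=23 d=13 *, r--
l=0 r=3: -3+19=16 d=6 *, r--
l=0 r=2: -3+18=15 d=5 *, r--

l=0, r=1, best |Δ|=5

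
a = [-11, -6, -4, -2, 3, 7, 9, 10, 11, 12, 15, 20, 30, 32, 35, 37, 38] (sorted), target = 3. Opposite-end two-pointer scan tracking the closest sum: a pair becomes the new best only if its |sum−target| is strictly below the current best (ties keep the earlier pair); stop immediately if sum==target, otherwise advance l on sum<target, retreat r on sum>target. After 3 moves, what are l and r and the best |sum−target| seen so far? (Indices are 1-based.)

l=1, r=14, best |Δ|=21

l=1 r=17: -11+38=27 d=24 *, r--
l=1 r=16: -11+37=26 d=23 *, r--
l=1 r=15: -11+35=24 d=21 *, r--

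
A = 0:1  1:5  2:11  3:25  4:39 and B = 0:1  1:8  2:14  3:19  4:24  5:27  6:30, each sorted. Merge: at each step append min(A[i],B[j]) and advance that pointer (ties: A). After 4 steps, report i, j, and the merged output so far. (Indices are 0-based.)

i=2, j=2, merged so far=[1, 1, 5, 8]

[i=0,j=0] A[i]=1<=B[j]=1 take 1 → i++
[i=1,j=0] A[i]=5>B[j]=1 take 1 → j++
[i=1,j=1] A[i]=5<=B[j]=8 take 5 → i++
[i=2,j=1] A[i]=11>B[j]=8 take 8 → j++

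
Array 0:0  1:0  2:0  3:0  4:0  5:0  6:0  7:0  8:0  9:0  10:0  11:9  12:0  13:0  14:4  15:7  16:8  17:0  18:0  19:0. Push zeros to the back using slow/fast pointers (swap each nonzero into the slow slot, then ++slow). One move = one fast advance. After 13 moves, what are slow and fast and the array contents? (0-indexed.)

(s=0,f=0) a[fast]=0 → fast++
(s=0,f=1) a[fast]=0 → fast++
(s=0,f=2) a[fast]=0 → fast++
(s=0,f=3) a[fast]=0 → fast++
(s=0,f=4) a[fast]=0 → fast++
(s=0,f=5) a[fast]=0 → fast++
(s=0,f=6) a[fast]=0 → fast++
(s=0,f=7) a[fast]=0 → fast++
(s=0,f=8) a[fast]=0 → fast++
(s=0,f=9) a[fast]=0 → fast++
(s=0,f=10) a[fast]=0 → fast++
(s=0,f=11) a[fast]=9≠0 swap→a[0]=9 → slow++,fast++
(s=1,f=12) a[fast]=0 → fast++

slow=1, fast=13, a=[9, 0, 0, 0, 0, 0, 0, 0, 0, 0, 0, 0, 0, 0, 4, 7, 8, 0, 0, 0]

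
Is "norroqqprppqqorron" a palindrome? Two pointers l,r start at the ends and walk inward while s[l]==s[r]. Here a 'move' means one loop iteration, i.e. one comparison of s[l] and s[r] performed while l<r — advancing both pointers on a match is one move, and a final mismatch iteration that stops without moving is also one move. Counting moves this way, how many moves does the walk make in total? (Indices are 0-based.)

9 moves

l=0 r=17: 'n'=='n', l++,r--
l=1 r=16: 'o'=='o', l++,r--
l=2 r=15: 'r'=='r', l++,r--
l=3 r=14: 'r'=='r', l++,r--
l=4 r=13: 'o'=='o', l++,r--
l=5 r=12: 'q'=='q', l++,r--
l=6 r=11: 'q'=='q', l++,r--
l=7 r=10: 'p'=='p', l++,r--
l=8 r=9: 'r'!='p', stop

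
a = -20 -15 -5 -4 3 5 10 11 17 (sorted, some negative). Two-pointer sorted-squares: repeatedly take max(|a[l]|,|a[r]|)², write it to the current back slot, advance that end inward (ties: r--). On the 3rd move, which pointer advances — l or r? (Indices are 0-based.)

l

[0,8] |-20|>|17| out[8]=400 → l++
[1,8] |-15|<=|17| out[7]=289 → r--
[1,7] |-15|>|11| out[6]=225 → l++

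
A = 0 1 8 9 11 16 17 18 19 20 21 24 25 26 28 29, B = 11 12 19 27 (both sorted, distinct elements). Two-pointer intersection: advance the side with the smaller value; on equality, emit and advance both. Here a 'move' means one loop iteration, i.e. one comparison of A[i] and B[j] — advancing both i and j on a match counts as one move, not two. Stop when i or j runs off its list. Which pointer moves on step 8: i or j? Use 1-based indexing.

i

[i=1,j=1] 0<11 → i++
[i=2,j=1] 1<11 → i++
[i=3,j=1] 8<11 → i++
[i=4,j=1] 9<11 → i++
[i=5,j=1] 11==11 emit → i++,j++
[i=6,j=2] 16>12 → j++
[i=6,j=3] 16<19 → i++
[i=7,j=3] 17<19 → i++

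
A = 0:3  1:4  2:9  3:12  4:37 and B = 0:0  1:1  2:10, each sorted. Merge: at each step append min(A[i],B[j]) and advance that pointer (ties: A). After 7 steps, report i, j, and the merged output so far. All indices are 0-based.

[i=0,j=0] A[i]=3>B[j]=0 take 0 → j++
[i=0,j=1] A[i]=3>B[j]=1 take 1 → j++
[i=0,j=2] A[i]=3<=B[j]=10 take 3 → i++
[i=1,j=2] A[i]=4<=B[j]=10 take 4 → i++
[i=2,j=2] A[i]=9<=B[j]=10 take 9 → i++
[i=3,j=2] A[i]=12>B[j]=10 take 10 → j++
[i=3,j=3] B done, take A[i]=12 → i++

i=4, j=3, merged so far=[0, 1, 3, 4, 9, 10, 12]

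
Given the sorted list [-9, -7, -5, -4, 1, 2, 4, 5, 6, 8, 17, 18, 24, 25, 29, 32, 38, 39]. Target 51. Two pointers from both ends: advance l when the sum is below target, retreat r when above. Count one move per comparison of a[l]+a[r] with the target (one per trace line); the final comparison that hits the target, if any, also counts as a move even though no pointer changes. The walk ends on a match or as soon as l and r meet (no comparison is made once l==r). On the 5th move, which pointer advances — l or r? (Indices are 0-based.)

[0,17] -9+39=30 <51 → l++
[1,17] -7+39=32 <51 → l++
[2,17] -5+39=34 <51 → l++
[3,17] -4+39=35 <51 → l++
[4,17] 1+39=40 <51 → l++

l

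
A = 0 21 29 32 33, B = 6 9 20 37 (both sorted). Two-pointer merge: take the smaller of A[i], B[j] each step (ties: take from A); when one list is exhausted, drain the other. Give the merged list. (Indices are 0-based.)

i=0 j=0: A[i]=0<=B[j]=6 take 0, i++
i=1 j=0: A[i]=21>B[j]=6 take 6, j++
i=1 j=1: A[i]=21>B[j]=9 take 9, j++
i=1 j=2: A[i]=21>B[j]=20 take 20, j++
i=1 j=3: A[i]=21<=B[j]=37 take 21, i++
i=2 j=3: A[i]=29<=B[j]=37 take 29, i++
i=3 j=3: A[i]=32<=B[j]=37 take 32, i++
i=4 j=3: A[i]=33<=B[j]=37 take 33, i++
i=5 j=3: A done, take B[j]=37, j++

[0, 6, 9, 20, 21, 29, 32, 33, 37]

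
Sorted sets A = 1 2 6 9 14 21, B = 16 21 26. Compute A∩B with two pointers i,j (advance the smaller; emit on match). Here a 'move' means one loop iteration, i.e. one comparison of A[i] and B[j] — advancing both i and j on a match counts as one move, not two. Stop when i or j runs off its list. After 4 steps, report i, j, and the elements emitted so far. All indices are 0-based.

i=4, j=0, emitted=[]

[i=0,j=0] 1<16 → i++
[i=1,j=0] 2<16 → i++
[i=2,j=0] 6<16 → i++
[i=3,j=0] 9<16 → i++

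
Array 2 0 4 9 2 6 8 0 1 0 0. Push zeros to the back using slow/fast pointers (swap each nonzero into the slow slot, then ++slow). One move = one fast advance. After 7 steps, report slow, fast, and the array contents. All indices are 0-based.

(s=0,f=0) a[fast]=2≠0 swap→a[0]=2 → slow++,fast++
(s=1,f=1) a[fast]=0 → fast++
(s=1,f=2) a[fast]=4≠0 swap→a[1]=4 → slow++,fast++
(s=2,f=3) a[fast]=9≠0 swap→a[2]=9 → slow++,fast++
(s=3,f=4) a[fast]=2≠0 swap→a[3]=2 → slow++,fast++
(s=4,f=5) a[fast]=6≠0 swap→a[4]=6 → slow++,fast++
(s=5,f=6) a[fast]=8≠0 swap→a[5]=8 → slow++,fast++

slow=6, fast=7, a=[2, 4, 9, 2, 6, 8, 0, 0, 1, 0, 0]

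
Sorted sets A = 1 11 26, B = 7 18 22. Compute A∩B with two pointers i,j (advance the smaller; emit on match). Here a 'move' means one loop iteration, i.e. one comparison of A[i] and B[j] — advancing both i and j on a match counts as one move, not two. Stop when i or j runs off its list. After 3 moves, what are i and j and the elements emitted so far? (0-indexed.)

i=2, j=1, emitted=[]

[i=0,j=0] 1<7 → i++
[i=1,j=0] 11>7 → j++
[i=1,j=1] 11<18 → i++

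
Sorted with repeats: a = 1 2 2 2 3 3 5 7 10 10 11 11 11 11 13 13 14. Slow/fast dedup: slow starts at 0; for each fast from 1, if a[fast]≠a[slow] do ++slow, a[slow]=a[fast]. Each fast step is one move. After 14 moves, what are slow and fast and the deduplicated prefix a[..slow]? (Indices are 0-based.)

slow=7, fast=15, prefix=[1, 2, 3, 5, 7, 10, 11, 13]

slow=0 fast=1: a[fast]=2≠a[slow]=1 write a[1]=2, slow++,fast++
slow=1 fast=2: a[fast]=2=a[slow] dup, fast++
slow=1 fast=3: a[fast]=2=a[slow] dup, fast++
slow=1 fast=4: a[fast]=3≠a[slow]=2 write a[2]=3, slow++,fast++
slow=2 fast=5: a[fast]=3=a[slow] dup, fast++
slow=2 fast=6: a[fast]=5≠a[slow]=3 write a[3]=5, slow++,fast++
slow=3 fast=7: a[fast]=7≠a[slow]=5 write a[4]=7, slow++,fast++
slow=4 fast=8: a[fast]=10≠a[slow]=7 write a[5]=10, slow++,fast++
slow=5 fast=9: a[fast]=10=a[slow] dup, fast++
slow=5 fast=10: a[fast]=11≠a[slow]=10 write a[6]=11, slow++,fast++
slow=6 fast=11: a[fast]=11=a[slow] dup, fast++
slow=6 fast=12: a[fast]=11=a[slow] dup, fast++
slow=6 fast=13: a[fast]=11=a[slow] dup, fast++
slow=6 fast=14: a[fast]=13≠a[slow]=11 write a[7]=13, slow++,fast++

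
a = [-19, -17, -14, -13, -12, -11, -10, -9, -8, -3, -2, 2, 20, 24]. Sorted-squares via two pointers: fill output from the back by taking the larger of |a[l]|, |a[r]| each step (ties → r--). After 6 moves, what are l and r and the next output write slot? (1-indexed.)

l=1 r=14: |-19|<=|24| out[14]=576, r--
l=1 r=13: |-19|<=|20| out[13]=400, r--
l=1 r=12: |-19|>|2| out[12]=361, l++
l=2 r=12: |-17|>|2| out[11]=289, l++
l=3 r=12: |-14|>|2| out[10]=196, l++
l=4 r=12: |-13|>|2| out[9]=169, l++

l=5, r=12, next write slot=8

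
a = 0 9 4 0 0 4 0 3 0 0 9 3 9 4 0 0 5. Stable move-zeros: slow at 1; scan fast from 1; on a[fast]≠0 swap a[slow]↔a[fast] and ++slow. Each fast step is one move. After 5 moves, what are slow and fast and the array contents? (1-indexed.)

slow=3, fast=6, a=[9, 4, 0, 0, 0, 4, 0, 3, 0, 0, 9, 3, 9, 4, 0, 0, 5]

(s=1,f=1) a[fast]=0 → fast++
(s=1,f=2) a[fast]=9≠0 swap→a[1]=9 → slow++,fast++
(s=2,f=3) a[fast]=4≠0 swap→a[2]=4 → slow++,fast++
(s=3,f=4) a[fast]=0 → fast++
(s=3,f=5) a[fast]=0 → fast++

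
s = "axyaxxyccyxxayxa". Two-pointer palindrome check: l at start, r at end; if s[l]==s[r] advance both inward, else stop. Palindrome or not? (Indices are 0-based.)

l=0 r=15: 'a'=='a', l++,r--
l=1 r=14: 'x'=='x', l++,r--
l=2 r=13: 'y'=='y', l++,r--
l=3 r=12: 'a'=='a', l++,r--
l=4 r=11: 'x'=='x', l++,r--
l=5 r=10: 'x'=='x', l++,r--
l=6 r=9: 'y'=='y', l++,r--
l=7 r=8: 'c'=='c', l++,r--

palindrome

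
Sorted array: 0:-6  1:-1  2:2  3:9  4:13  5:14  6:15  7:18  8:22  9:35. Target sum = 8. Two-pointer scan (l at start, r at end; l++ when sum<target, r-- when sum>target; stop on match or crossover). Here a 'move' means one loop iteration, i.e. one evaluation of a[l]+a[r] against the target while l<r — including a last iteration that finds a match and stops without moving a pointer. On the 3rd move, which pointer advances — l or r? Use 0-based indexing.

r

[0,9] -6+35=29 >8 → r--
[0,8] -6+22=16 >8 → r--
[0,7] -6+18=12 >8 → r--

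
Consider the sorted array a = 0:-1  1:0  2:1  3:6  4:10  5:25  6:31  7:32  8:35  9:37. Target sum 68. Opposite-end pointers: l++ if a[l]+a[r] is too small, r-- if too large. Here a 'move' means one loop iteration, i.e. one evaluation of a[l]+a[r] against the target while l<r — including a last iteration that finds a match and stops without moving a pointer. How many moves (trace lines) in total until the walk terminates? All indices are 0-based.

7 moves

[0,9] -1+37=36 <68 → l++
[1,9] 0+37=37 <68 → l++
[2,9] 1+37=38 <68 → l++
[3,9] 6+37=43 <68 → l++
[4,9] 10+37=47 <68 → l++
[5,9] 25+37=62 <68 → l++
[6,9] 31+37=68 → found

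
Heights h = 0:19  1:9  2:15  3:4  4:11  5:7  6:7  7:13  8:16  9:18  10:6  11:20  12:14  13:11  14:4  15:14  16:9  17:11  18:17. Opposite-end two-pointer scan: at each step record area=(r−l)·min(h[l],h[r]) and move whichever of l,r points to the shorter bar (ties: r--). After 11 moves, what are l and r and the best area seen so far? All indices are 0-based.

l=0 r=18: min(19,17)*18=306 best=306 *, r--
l=0 r=17: min(19,11)*17=187 best=306, r--
l=0 r=16: min(19,9)*16=144 best=306, r--
l=0 r=15: min(19,14)*15=210 best=306, r--
l=0 r=14: min(19,4)*14=56 best=306, r--
l=0 r=13: min(19,11)*13=143 best=306, r--
l=0 r=12: min(19,14)*12=168 best=306, r--
l=0 r=11: min(19,20)*11=209 best=306, l++
l=1 r=11: min(9,20)*10=90 best=306, l++
l=2 r=11: min(15,20)*9=135 best=306, l++
l=3 r=11: min(4,20)*8=32 best=306, l++

l=4, r=11, best area=306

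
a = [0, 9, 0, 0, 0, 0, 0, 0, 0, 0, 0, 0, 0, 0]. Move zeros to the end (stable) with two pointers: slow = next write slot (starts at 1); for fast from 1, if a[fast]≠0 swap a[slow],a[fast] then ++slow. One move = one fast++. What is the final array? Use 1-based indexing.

(s=1,f=1) a[fast]=0 → fast++
(s=1,f=2) a[fast]=9≠0 swap→a[1]=9 → slow++,fast++
(s=2,f=3) a[fast]=0 → fast++
(s=2,f=4) a[fast]=0 → fast++
(s=2,f=5) a[fast]=0 → fast++
(s=2,f=6) a[fast]=0 → fast++
(s=2,f=7) a[fast]=0 → fast++
(s=2,f=8) a[fast]=0 → fast++
(s=2,f=9) a[fast]=0 → fast++
(s=2,f=10) a[fast]=0 → fast++
(s=2,f=11) a[fast]=0 → fast++
(s=2,f=12) a[fast]=0 → fast++
(s=2,f=13) a[fast]=0 → fast++
(s=2,f=14) a[fast]=0 → fast++

[9, 0, 0, 0, 0, 0, 0, 0, 0, 0, 0, 0, 0, 0]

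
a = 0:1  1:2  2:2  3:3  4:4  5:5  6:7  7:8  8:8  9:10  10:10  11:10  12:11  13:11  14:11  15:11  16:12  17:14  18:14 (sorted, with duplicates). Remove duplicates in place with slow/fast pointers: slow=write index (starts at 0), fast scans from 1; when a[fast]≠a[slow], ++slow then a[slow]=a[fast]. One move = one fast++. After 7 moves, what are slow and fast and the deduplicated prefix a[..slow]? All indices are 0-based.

slow=6, fast=8, prefix=[1, 2, 3, 4, 5, 7, 8]

(s=0,f=1) a[fast]=2≠a[slow]=1 write a[1]=2 → slow++,fast++
(s=1,f=2) a[fast]=2=a[slow] dup → fast++
(s=1,f=3) a[fast]=3≠a[slow]=2 write a[2]=3 → slow++,fast++
(s=2,f=4) a[fast]=4≠a[slow]=3 write a[3]=4 → slow++,fast++
(s=3,f=5) a[fast]=5≠a[slow]=4 write a[4]=5 → slow++,fast++
(s=4,f=6) a[fast]=7≠a[slow]=5 write a[5]=7 → slow++,fast++
(s=5,f=7) a[fast]=8≠a[slow]=7 write a[6]=8 → slow++,fast++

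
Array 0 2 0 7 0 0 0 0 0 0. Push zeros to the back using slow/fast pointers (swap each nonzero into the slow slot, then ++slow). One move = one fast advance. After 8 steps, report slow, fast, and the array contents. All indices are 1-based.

slow=3, fast=9, a=[2, 7, 0, 0, 0, 0, 0, 0, 0, 0]

slow=1 fast=1: a[fast]=0, fast++
slow=1 fast=2: a[fast]=2≠0 swap→a[1]=2, slow++,fast++
slow=2 fast=3: a[fast]=0, fast++
slow=2 fast=4: a[fast]=7≠0 swap→a[2]=7, slow++,fast++
slow=3 fast=5: a[fast]=0, fast++
slow=3 fast=6: a[fast]=0, fast++
slow=3 fast=7: a[fast]=0, fast++
slow=3 fast=8: a[fast]=0, fast++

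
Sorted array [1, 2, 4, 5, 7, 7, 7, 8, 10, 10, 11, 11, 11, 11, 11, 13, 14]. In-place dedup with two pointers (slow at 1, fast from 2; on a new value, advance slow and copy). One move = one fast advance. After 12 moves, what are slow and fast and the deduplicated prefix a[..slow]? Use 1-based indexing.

(s=1,f=2) a[fast]=2≠a[slow]=1 write a[2]=2 → slow++,fast++
(s=2,f=3) a[fast]=4≠a[slow]=2 write a[3]=4 → slow++,fast++
(s=3,f=4) a[fast]=5≠a[slow]=4 write a[4]=5 → slow++,fast++
(s=4,f=5) a[fast]=7≠a[slow]=5 write a[5]=7 → slow++,fast++
(s=5,f=6) a[fast]=7=a[slow] dup → fast++
(s=5,f=7) a[fast]=7=a[slow] dup → fast++
(s=5,f=8) a[fast]=8≠a[slow]=7 write a[6]=8 → slow++,fast++
(s=6,f=9) a[fast]=10≠a[slow]=8 write a[7]=10 → slow++,fast++
(s=7,f=10) a[fast]=10=a[slow] dup → fast++
(s=7,f=11) a[fast]=11≠a[slow]=10 write a[8]=11 → slow++,fast++
(s=8,f=12) a[fast]=11=a[slow] dup → fast++
(s=8,f=13) a[fast]=11=a[slow] dup → fast++

slow=8, fast=14, prefix=[1, 2, 4, 5, 7, 8, 10, 11]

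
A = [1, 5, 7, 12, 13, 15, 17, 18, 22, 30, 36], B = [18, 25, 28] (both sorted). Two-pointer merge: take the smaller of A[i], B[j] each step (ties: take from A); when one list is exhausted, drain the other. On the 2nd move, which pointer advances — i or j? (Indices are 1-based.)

i

i=1 j=1: A[i]=1<=B[j]=18 take 1, i++
i=2 j=1: A[i]=5<=B[j]=18 take 5, i++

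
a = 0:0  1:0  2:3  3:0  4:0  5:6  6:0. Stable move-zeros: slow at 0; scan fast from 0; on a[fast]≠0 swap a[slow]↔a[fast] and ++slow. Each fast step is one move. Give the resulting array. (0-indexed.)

(s=0,f=0) a[fast]=0 → fast++
(s=0,f=1) a[fast]=0 → fast++
(s=0,f=2) a[fast]=3≠0 swap→a[0]=3 → slow++,fast++
(s=1,f=3) a[fast]=0 → fast++
(s=1,f=4) a[fast]=0 → fast++
(s=1,f=5) a[fast]=6≠0 swap→a[1]=6 → slow++,fast++
(s=2,f=6) a[fast]=0 → fast++

[3, 6, 0, 0, 0, 0, 0]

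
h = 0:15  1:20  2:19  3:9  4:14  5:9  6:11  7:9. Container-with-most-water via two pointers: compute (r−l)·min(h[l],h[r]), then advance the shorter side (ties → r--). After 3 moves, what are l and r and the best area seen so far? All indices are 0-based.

l=0, r=4, best area=66

l=0 r=7: min(15,9)*7=63 best=63 *, r--
l=0 r=6: min(15,11)*6=66 best=66 *, r--
l=0 r=5: min(15,9)*5=45 best=66, r--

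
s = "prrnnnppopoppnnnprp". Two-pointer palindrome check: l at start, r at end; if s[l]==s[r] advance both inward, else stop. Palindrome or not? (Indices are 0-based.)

l=0 r=18: 'p'=='p', l++,r--
l=1 r=17: 'r'=='r', l++,r--
l=2 r=16: 'r'!='p', stop

not a palindrome (mismatch at 2,16)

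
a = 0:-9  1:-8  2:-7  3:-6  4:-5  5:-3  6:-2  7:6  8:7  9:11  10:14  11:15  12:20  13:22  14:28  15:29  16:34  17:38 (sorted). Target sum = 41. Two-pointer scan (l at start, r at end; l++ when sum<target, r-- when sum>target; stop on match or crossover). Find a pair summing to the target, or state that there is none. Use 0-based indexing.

(7, 34)

[0,17] -9+38=29 <41 → l++
[1,17] -8+38=30 <41 → l++
[2,17] -7+38=31 <41 → l++
[3,17] -6+38=32 <41 → l++
[4,17] -5+38=33 <41 → l++
[5,17] -3+38=35 <41 → l++
[6,17] -2+38=36 <41 → l++
[7,17] 6+38=44 >41 → r--
[7,16] 6+34=40 <41 → l++
[8,16] 7+34=41 → found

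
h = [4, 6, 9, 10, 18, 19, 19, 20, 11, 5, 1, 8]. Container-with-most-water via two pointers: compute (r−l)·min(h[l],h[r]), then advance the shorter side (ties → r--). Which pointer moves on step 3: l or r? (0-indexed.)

r

[0,11] min(4,8)*11=44 best=44 * → l++
[1,11] min(6,8)*10=60 best=60 * → l++
[2,11] min(9,8)*9=72 best=72 * → r--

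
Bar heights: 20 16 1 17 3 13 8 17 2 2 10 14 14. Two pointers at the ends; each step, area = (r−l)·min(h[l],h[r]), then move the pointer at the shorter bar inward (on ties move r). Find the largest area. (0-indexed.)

max area = 168

[0,12] min(20,14)*12=168 best=168 * → r--
[0,11] min(20,14)*11=154 best=168 → r--
[0,10] min(20,10)*10=100 best=168 → r--
[0,9] min(20,2)*9=18 best=168 → r--
[0,8] min(20,2)*8=16 best=168 → r--
[0,7] min(20,17)*7=119 best=168 → r--
[0,6] min(20,8)*6=48 best=168 → r--
[0,5] min(20,13)*5=65 best=168 → r--
[0,4] min(20,3)*4=12 best=168 → r--
[0,3] min(20,17)*3=51 best=168 → r--
[0,2] min(20,1)*2=2 best=168 → r--
[0,1] min(20,16)*1=16 best=168 → r--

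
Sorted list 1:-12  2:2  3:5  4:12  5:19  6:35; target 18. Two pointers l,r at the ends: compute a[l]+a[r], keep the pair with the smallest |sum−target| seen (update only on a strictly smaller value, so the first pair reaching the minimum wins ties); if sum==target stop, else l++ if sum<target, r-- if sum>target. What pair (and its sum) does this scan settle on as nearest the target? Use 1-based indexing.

pair (5, 12) with sum 17 (|Δ|=1)

l=1 r=6: -12+35=23 d=5 *, r--
l=1 r=5: -12+19=7 d=11, l++
l=2 r=5: 2+19=21 d=3 *, r--
l=2 r=4: 2+12=14 d=4, l++
l=3 r=4: 5+12=17 d=1 *, l++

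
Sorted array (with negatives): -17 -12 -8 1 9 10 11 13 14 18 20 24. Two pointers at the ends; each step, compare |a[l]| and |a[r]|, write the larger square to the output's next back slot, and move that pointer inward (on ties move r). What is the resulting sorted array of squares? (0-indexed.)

[1, 64, 81, 100, 121, 144, 169, 196, 289, 324, 400, 576]

l=0 r=11: |-17|<=|24| out[11]=576, r--
l=0 r=10: |-17|<=|20| out[10]=400, r--
l=0 r=9: |-17|<=|18| out[9]=324, r--
l=0 r=8: |-17|>|14| out[8]=289, l++
l=1 r=8: |-12|<=|14| out[7]=196, r--
l=1 r=7: |-12|<=|13| out[6]=169, r--
l=1 r=6: |-12|>|11| out[5]=144, l++
l=2 r=6: |-8|<=|11| out[4]=121, r--
l=2 r=5: |-8|<=|10| out[3]=100, r--
l=2 r=4: |-8|<=|9| out[2]=81, r--
l=2 r=3: |-8|>|1| out[1]=64, l++
l=3 r=3: |1|<=|1| out[0]=1, r--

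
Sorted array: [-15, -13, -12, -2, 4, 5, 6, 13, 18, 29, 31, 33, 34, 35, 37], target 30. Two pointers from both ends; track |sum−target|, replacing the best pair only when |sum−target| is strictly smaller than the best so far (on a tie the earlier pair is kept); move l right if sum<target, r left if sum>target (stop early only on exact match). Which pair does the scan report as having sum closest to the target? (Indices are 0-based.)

pair (-2, 33) with sum 31 (|Δ|=1)

l=0 r=14: -15+37=22 d=8 *, l++
l=1 r=14: -13+37=24 d=6 *, l++
l=2 r=14: -12+37=25 d=5 *, l++
l=3 r=14: -2+37=35 d=5, r--
l=3 r=13: -2+35=33 d=3 *, r--
l=3 r=12: -2+34=32 d=2 *, r--
l=3 r=11: -2+33=31 d=1 *, r--
l=3 r=10: -2+31=29 d=1, l++
l=4 r=10: 4+31=35 d=5, r--
l=4 r=9: 4+29=33 d=3, r--
l=4 r=8: 4+18=22 d=8, l++
l=5 r=8: 5+18=23 d=7, l++
l=6 r=8: 6+18=24 d=6, l++
l=7 r=8: 13+18=31 d=1, r--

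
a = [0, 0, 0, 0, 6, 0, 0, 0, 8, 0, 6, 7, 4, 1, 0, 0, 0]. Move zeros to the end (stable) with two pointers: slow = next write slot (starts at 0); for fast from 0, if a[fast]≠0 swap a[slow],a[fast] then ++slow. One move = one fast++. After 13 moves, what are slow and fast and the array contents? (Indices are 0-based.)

slow=5, fast=13, a=[6, 8, 6, 7, 4, 0, 0, 0, 0, 0, 0, 0, 0, 1, 0, 0, 0]

(s=0,f=0) a[fast]=0 → fast++
(s=0,f=1) a[fast]=0 → fast++
(s=0,f=2) a[fast]=0 → fast++
(s=0,f=3) a[fast]=0 → fast++
(s=0,f=4) a[fast]=6≠0 swap→a[0]=6 → slow++,fast++
(s=1,f=5) a[fast]=0 → fast++
(s=1,f=6) a[fast]=0 → fast++
(s=1,f=7) a[fast]=0 → fast++
(s=1,f=8) a[fast]=8≠0 swap→a[1]=8 → slow++,fast++
(s=2,f=9) a[fast]=0 → fast++
(s=2,f=10) a[fast]=6≠0 swap→a[2]=6 → slow++,fast++
(s=3,f=11) a[fast]=7≠0 swap→a[3]=7 → slow++,fast++
(s=4,f=12) a[fast]=4≠0 swap→a[4]=4 → slow++,fast++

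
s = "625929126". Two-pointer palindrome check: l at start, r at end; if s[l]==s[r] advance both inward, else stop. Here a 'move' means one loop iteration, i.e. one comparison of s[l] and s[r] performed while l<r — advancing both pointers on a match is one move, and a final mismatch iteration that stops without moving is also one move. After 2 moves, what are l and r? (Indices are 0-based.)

l=2, r=6

[0,8] '6'=='6' → l++,r--
[1,7] '2'=='2' → l++,r--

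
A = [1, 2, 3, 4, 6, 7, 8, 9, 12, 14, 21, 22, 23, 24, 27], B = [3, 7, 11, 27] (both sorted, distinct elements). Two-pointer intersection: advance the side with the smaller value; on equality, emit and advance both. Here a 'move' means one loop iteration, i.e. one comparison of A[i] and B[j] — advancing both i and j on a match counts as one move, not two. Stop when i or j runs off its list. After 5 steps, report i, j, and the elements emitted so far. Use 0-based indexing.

i=0 j=0: 1<3, i++
i=1 j=0: 2<3, i++
i=2 j=0: 3==3 emit, i++,j++
i=3 j=1: 4<7, i++
i=4 j=1: 6<7, i++

i=5, j=1, emitted=[3]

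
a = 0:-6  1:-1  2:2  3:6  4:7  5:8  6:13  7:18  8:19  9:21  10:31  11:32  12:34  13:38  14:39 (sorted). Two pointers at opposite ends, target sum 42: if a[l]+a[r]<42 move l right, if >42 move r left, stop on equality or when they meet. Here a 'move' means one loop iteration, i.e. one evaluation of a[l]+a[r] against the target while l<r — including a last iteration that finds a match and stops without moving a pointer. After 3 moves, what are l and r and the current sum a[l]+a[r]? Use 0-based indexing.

l=3, r=14, sum=45

[0,14] -6+39=33 <42 → l++
[1,14] -1+39=38 <42 → l++
[2,14] 2+39=41 <42 → l++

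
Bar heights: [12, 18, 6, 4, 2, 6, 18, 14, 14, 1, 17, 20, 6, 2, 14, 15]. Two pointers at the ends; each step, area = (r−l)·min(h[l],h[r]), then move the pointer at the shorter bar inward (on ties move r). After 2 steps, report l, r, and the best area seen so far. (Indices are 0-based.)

l=1, r=14, best area=210

l=0 r=15: min(12,15)*15=180 best=180 *, l++
l=1 r=15: min(18,15)*14=210 best=210 *, r--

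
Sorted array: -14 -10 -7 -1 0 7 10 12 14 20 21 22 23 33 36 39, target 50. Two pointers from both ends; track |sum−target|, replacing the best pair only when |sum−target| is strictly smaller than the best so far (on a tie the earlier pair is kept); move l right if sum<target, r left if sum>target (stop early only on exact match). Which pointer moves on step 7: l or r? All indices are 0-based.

l

[0,15] -14+39=25 d=25 * → l++
[1,15] -10+39=29 d=21 * → l++
[2,15] -7+39=32 d=18 * → l++
[3,15] -1+39=38 d=12 * → l++
[4,15] 0+39=39 d=11 * → l++
[5,15] 7+39=46 d=4 * → l++
[6,15] 10+39=49 d=1 * → l++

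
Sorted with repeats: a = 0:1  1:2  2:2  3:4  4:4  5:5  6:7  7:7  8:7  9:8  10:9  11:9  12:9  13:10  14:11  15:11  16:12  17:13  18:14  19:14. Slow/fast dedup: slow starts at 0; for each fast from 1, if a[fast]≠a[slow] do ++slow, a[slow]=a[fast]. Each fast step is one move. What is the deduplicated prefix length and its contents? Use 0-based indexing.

slow=0 fast=1: a[fast]=2≠a[slow]=1 write a[1]=2, slow++,fast++
slow=1 fast=2: a[fast]=2=a[slow] dup, fast++
slow=1 fast=3: a[fast]=4≠a[slow]=2 write a[2]=4, slow++,fast++
slow=2 fast=4: a[fast]=4=a[slow] dup, fast++
slow=2 fast=5: a[fast]=5≠a[slow]=4 write a[3]=5, slow++,fast++
slow=3 fast=6: a[fast]=7≠a[slow]=5 write a[4]=7, slow++,fast++
slow=4 fast=7: a[fast]=7=a[slow] dup, fast++
slow=4 fast=8: a[fast]=7=a[slow] dup, fast++
slow=4 fast=9: a[fast]=8≠a[slow]=7 write a[5]=8, slow++,fast++
slow=5 fast=10: a[fast]=9≠a[slow]=8 write a[6]=9, slow++,fast++
slow=6 fast=11: a[fast]=9=a[slow] dup, fast++
slow=6 fast=12: a[fast]=9=a[slow] dup, fast++
slow=6 fast=13: a[fast]=10≠a[slow]=9 write a[7]=10, slow++,fast++
slow=7 fast=14: a[fast]=11≠a[slow]=10 write a[8]=11, slow++,fast++
slow=8 fast=15: a[fast]=11=a[slow] dup, fast++
slow=8 fast=16: a[fast]=12≠a[slow]=11 write a[9]=12, slow++,fast++
slow=9 fast=17: a[fast]=13≠a[slow]=12 write a[10]=13, slow++,fast++
slow=10 fast=18: a[fast]=14≠a[slow]=13 write a[11]=14, slow++,fast++
slow=11 fast=19: a[fast]=14=a[slow] dup, fast++

length 12; prefix = [1, 2, 4, 5, 7, 8, 9, 10, 11, 12, 13, 14]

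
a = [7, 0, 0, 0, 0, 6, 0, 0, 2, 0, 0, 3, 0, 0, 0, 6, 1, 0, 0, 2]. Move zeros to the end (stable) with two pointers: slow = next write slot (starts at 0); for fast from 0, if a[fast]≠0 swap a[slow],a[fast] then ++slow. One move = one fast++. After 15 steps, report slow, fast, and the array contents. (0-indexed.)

slow=4, fast=15, a=[7, 6, 2, 3, 0, 0, 0, 0, 0, 0, 0, 0, 0, 0, 0, 6, 1, 0, 0, 2]

(s=0,f=0) a[fast]=7≠0 swap→a[0]=7 → slow++,fast++
(s=1,f=1) a[fast]=0 → fast++
(s=1,f=2) a[fast]=0 → fast++
(s=1,f=3) a[fast]=0 → fast++
(s=1,f=4) a[fast]=0 → fast++
(s=1,f=5) a[fast]=6≠0 swap→a[1]=6 → slow++,fast++
(s=2,f=6) a[fast]=0 → fast++
(s=2,f=7) a[fast]=0 → fast++
(s=2,f=8) a[fast]=2≠0 swap→a[2]=2 → slow++,fast++
(s=3,f=9) a[fast]=0 → fast++
(s=3,f=10) a[fast]=0 → fast++
(s=3,f=11) a[fast]=3≠0 swap→a[3]=3 → slow++,fast++
(s=4,f=12) a[fast]=0 → fast++
(s=4,f=13) a[fast]=0 → fast++
(s=4,f=14) a[fast]=0 → fast++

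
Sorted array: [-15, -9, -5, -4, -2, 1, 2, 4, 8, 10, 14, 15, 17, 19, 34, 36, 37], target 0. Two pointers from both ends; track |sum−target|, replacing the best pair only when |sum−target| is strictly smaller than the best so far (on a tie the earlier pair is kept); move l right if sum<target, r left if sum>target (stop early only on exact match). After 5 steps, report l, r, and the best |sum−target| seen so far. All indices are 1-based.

l=1, r=12, best |Δ|=2

[1,17] -15+37=22 d=22 * → r--
[1,16] -15+36=21 d=21 * → r--
[1,15] -15+34=19 d=19 * → r--
[1,14] -15+19=4 d=4 * → r--
[1,13] -15+17=2 d=2 * → r--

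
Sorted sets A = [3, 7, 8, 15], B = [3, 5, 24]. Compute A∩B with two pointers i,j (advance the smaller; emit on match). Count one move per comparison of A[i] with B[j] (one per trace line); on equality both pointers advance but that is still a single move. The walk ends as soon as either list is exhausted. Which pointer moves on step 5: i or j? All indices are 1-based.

[i=1,j=1] 3==3 emit → i++,j++
[i=2,j=2] 7>5 → j++
[i=2,j=3] 7<24 → i++
[i=3,j=3] 8<24 → i++
[i=4,j=3] 15<24 → i++

i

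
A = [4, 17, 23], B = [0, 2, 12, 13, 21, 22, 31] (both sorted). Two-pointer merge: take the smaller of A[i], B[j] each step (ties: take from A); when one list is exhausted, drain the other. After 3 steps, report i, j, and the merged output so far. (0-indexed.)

i=0 j=0: A[i]=4>B[j]=0 take 0, j++
i=0 j=1: A[i]=4>B[j]=2 take 2, j++
i=0 j=2: A[i]=4<=B[j]=12 take 4, i++

i=1, j=2, merged so far=[0, 2, 4]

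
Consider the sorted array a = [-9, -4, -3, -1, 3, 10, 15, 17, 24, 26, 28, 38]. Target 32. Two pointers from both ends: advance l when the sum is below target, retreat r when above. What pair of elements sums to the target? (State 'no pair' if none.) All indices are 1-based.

l=1 r=12: -9+38=29 <32, l++
l=2 r=12: -4+38=34 >32, r--
l=2 r=11: -4+28=24 <32, l++
l=3 r=11: -3+28=25 <32, l++
l=4 r=11: -1+28=27 <32, l++
l=5 r=11: 3+28=31 <32, l++
l=6 r=11: 10+28=38 >32, r--
l=6 r=10: 10+26=36 >32, r--
l=6 r=9: 10+24=34 >32, r--
l=6 r=8: 10+17=27 <32, l++
l=7 r=8: 15+17=32, found

(15, 17)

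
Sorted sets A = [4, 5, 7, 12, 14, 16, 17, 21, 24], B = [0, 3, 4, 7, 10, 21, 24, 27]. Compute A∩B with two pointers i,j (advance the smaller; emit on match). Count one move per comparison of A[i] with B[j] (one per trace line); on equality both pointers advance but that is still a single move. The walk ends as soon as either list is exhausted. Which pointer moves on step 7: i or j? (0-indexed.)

i

i=0 j=0: 4>0, j++
i=0 j=1: 4>3, j++
i=0 j=2: 4==4 emit, i++,j++
i=1 j=3: 5<7, i++
i=2 j=3: 7==7 emit, i++,j++
i=3 j=4: 12>10, j++
i=3 j=5: 12<21, i++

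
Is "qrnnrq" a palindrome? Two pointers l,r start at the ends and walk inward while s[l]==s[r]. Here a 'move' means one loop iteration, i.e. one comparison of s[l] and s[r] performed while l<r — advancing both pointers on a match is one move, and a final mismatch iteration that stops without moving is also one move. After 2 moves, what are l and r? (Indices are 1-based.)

[1,6] 'q'=='q' → l++,r--
[2,5] 'r'=='r' → l++,r--

l=3, r=4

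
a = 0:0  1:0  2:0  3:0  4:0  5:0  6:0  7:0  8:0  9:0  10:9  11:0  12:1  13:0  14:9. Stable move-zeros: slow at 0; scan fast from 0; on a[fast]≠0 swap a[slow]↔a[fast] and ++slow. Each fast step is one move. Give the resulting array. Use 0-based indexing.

[9, 1, 9, 0, 0, 0, 0, 0, 0, 0, 0, 0, 0, 0, 0]

slow=0 fast=0: a[fast]=0, fast++
slow=0 fast=1: a[fast]=0, fast++
slow=0 fast=2: a[fast]=0, fast++
slow=0 fast=3: a[fast]=0, fast++
slow=0 fast=4: a[fast]=0, fast++
slow=0 fast=5: a[fast]=0, fast++
slow=0 fast=6: a[fast]=0, fast++
slow=0 fast=7: a[fast]=0, fast++
slow=0 fast=8: a[fast]=0, fast++
slow=0 fast=9: a[fast]=0, fast++
slow=0 fast=10: a[fast]=9≠0 swap→a[0]=9, slow++,fast++
slow=1 fast=11: a[fast]=0, fast++
slow=1 fast=12: a[fast]=1≠0 swap→a[1]=1, slow++,fast++
slow=2 fast=13: a[fast]=0, fast++
slow=2 fast=14: a[fast]=9≠0 swap→a[2]=9, slow++,fast++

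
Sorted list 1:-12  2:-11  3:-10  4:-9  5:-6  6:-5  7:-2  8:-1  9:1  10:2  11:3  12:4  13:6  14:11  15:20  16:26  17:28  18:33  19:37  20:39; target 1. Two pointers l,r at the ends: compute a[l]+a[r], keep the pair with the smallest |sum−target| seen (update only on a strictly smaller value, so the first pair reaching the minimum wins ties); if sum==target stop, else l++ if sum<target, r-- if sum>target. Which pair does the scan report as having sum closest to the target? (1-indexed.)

[1,20] -12+39=27 d=26 * → r--
[1,19] -12+37=25 d=24 * → r--
[1,18] -12+33=21 d=20 * → r--
[1,17] -12+28=16 d=15 * → r--
[1,16] -12+26=14 d=13 * → r--
[1,15] -12+20=8 d=7 * → r--
[1,14] -12+11=-1 d=2 * → l++
[2,14] -11+11=0 d=1 * → l++
[3,14] -10+11=1 d=0 * → stop

pair (-10, 11) with sum 1 (|Δ|=0)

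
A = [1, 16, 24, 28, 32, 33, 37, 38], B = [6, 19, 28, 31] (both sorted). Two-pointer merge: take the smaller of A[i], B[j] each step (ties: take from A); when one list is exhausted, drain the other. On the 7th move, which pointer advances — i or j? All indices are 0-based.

[i=0,j=0] A[i]=1<=B[j]=6 take 1 → i++
[i=1,j=0] A[i]=16>B[j]=6 take 6 → j++
[i=1,j=1] A[i]=16<=B[j]=19 take 16 → i++
[i=2,j=1] A[i]=24>B[j]=19 take 19 → j++
[i=2,j=2] A[i]=24<=B[j]=28 take 24 → i++
[i=3,j=2] A[i]=28<=B[j]=28 take 28 → i++
[i=4,j=2] A[i]=32>B[j]=28 take 28 → j++

j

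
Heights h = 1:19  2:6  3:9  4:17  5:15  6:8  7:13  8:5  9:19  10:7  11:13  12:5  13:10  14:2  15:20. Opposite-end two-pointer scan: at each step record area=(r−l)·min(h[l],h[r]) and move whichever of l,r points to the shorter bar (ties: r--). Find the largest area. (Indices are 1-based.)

l=1 r=15: min(19,20)*14=266 best=266 *, l++
l=2 r=15: min(6,20)*13=78 best=266, l++
l=3 r=15: min(9,20)*12=108 best=266, l++
l=4 r=15: min(17,20)*11=187 best=266, l++
l=5 r=15: min(15,20)*10=150 best=266, l++
l=6 r=15: min(8,20)*9=72 best=266, l++
l=7 r=15: min(13,20)*8=104 best=266, l++
l=8 r=15: min(5,20)*7=35 best=266, l++
l=9 r=15: min(19,20)*6=114 best=266, l++
l=10 r=15: min(7,20)*5=35 best=266, l++
l=11 r=15: min(13,20)*4=52 best=266, l++
l=12 r=15: min(5,20)*3=15 best=266, l++
l=13 r=15: min(10,20)*2=20 best=266, l++
l=14 r=15: min(2,20)*1=2 best=266, l++

max area = 266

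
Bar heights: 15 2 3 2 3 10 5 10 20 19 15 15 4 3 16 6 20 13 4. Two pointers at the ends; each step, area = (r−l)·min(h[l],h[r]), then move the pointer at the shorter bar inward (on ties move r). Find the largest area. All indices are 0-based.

max area = 240

[0,18] min(15,4)*18=72 best=72 * → r--
[0,17] min(15,13)*17=221 best=221 * → r--
[0,16] min(15,20)*16=240 best=240 * → l++
[1,16] min(2,20)*15=30 best=240 → l++
[2,16] min(3,20)*14=42 best=240 → l++
[3,16] min(2,20)*13=26 best=240 → l++
[4,16] min(3,20)*12=36 best=240 → l++
[5,16] min(10,20)*11=110 best=240 → l++
[6,16] min(5,20)*10=50 best=240 → l++
[7,16] min(10,20)*9=90 best=240 → l++
[8,16] min(20,20)*8=160 best=240 → r--
[8,15] min(20,6)*7=42 best=240 → r--
[8,14] min(20,16)*6=96 best=240 → r--
[8,13] min(20,3)*5=15 best=240 → r--
[8,12] min(20,4)*4=16 best=240 → r--
[8,11] min(20,15)*3=45 best=240 → r--
[8,10] min(20,15)*2=30 best=240 → r--
[8,9] min(20,19)*1=19 best=240 → r--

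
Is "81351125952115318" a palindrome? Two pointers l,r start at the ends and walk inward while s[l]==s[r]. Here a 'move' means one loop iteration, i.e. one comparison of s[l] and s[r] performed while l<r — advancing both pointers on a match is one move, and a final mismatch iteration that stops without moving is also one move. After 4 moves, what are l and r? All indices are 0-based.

[0,16] '8'=='8' → l++,r--
[1,15] '1'=='1' → l++,r--
[2,14] '3'=='3' → l++,r--
[3,13] '5'=='5' → l++,r--

l=4, r=12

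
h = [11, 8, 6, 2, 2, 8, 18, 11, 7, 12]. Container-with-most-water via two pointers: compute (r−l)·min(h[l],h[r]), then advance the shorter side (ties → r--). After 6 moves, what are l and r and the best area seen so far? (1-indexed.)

[1,10] min(11,12)*9=99 best=99 * → l++
[2,10] min(8,12)*8=64 best=99 → l++
[3,10] min(6,12)*7=42 best=99 → l++
[4,10] min(2,12)*6=12 best=99 → l++
[5,10] min(2,12)*5=10 best=99 → l++
[6,10] min(8,12)*4=32 best=99 → l++

l=7, r=10, best area=99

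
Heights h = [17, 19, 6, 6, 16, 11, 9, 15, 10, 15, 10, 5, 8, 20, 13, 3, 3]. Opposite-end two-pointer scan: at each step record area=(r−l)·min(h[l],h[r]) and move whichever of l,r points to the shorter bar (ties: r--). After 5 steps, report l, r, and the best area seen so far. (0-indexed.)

l=2, r=13, best area=228

[0,16] min(17,3)*16=48 best=48 * → r--
[0,15] min(17,3)*15=45 best=48 → r--
[0,14] min(17,13)*14=182 best=182 * → r--
[0,13] min(17,20)*13=221 best=221 * → l++
[1,13] min(19,20)*12=228 best=228 * → l++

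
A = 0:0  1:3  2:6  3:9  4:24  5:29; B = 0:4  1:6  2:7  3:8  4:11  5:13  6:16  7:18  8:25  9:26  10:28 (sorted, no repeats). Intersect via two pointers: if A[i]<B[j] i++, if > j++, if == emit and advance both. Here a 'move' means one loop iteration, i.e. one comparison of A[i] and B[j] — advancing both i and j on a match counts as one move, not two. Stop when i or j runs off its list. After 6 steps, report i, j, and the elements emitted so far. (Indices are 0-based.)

i=3, j=4, emitted=[6]

[i=0,j=0] 0<4 → i++
[i=1,j=0] 3<4 → i++
[i=2,j=0] 6>4 → j++
[i=2,j=1] 6==6 emit → i++,j++
[i=3,j=2] 9>7 → j++
[i=3,j=3] 9>8 → j++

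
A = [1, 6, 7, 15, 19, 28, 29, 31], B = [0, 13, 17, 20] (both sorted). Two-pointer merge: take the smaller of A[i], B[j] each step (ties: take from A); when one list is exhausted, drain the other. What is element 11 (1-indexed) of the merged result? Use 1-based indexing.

[i=1,j=1] A[i]=1>B[j]=0 take 0 → j++
[i=1,j=2] A[i]=1<=B[j]=13 take 1 → i++
[i=2,j=2] A[i]=6<=B[j]=13 take 6 → i++
[i=3,j=2] A[i]=7<=B[j]=13 take 7 → i++
[i=4,j=2] A[i]=15>B[j]=13 take 13 → j++
[i=4,j=3] A[i]=15<=B[j]=17 take 15 → i++
[i=5,j=3] A[i]=19>B[j]=17 take 17 → j++
[i=5,j=4] A[i]=19<=B[j]=20 take 19 → i++
[i=6,j=4] A[i]=28>B[j]=20 take 20 → j++
[i=6,j=5] B done, take A[i]=28 → i++
[i=7,j=5] B done, take A[i]=29 → i++
[i=8,j=5] B done, take A[i]=31 → i++

merged[11] = 29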